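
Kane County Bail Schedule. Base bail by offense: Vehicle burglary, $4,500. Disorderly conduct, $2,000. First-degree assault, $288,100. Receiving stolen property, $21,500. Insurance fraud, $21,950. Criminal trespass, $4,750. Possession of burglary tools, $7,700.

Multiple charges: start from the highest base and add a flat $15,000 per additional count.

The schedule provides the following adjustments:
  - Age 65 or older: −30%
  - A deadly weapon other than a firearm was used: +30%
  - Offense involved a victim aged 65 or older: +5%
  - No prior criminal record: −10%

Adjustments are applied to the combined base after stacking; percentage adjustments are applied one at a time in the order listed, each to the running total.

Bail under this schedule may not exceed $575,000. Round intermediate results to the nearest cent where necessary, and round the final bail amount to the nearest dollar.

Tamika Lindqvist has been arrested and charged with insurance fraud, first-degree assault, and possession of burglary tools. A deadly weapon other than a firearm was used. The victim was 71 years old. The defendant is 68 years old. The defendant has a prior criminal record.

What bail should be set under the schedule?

Base amounts from the schedule: insurance fraud $21,950; first-degree assault $288,100; possession of burglary tools $7,700.
Stacking rule: highest base plus $15,000 per additional charge. Highest is first-degree assault at $288,100; 2 additional charges → +$30,000. Combined base = $318,100.
Age 65 or older (−30%): $318,100 × 0.7 = $222,670.
A deadly weapon other than a firearm was used (+30%): $222,670 × 1.3 = $289,471.
Offense involved a victim aged 65 or older (+5%): $289,471 × 1.05 = $303,944.55.
$303,944.55 is within the $575,000 maximum.
Rounded to the nearest dollar: $303,945.

$303,945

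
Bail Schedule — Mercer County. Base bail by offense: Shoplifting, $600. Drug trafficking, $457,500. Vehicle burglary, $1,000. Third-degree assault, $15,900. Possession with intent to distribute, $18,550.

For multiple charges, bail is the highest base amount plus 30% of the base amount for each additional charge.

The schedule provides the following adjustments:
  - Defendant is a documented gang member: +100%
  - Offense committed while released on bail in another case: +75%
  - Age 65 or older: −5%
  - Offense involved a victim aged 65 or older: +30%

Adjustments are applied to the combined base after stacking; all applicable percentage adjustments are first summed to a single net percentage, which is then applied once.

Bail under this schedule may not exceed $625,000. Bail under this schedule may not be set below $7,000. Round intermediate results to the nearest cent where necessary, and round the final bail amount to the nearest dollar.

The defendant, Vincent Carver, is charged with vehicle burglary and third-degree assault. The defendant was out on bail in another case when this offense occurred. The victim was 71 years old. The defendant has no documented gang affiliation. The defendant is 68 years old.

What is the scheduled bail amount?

$32,400

Base amounts from the schedule: vehicle burglary $1,000; third-degree assault $15,900.
Stacking rule: highest base plus 30% of each additional charge. Highest is third-degree assault at $15,900. Additional: $1,000 × 30% = $300. Combined base = $15,900 + $300 = $16,200.
Net percentage adjustment: +75% −5% +30% = +100%. $16,200 × 2 = $32,400.
$32,400 is within the $625,000 maximum.
$32,400 is at or above the $7,000 minimum.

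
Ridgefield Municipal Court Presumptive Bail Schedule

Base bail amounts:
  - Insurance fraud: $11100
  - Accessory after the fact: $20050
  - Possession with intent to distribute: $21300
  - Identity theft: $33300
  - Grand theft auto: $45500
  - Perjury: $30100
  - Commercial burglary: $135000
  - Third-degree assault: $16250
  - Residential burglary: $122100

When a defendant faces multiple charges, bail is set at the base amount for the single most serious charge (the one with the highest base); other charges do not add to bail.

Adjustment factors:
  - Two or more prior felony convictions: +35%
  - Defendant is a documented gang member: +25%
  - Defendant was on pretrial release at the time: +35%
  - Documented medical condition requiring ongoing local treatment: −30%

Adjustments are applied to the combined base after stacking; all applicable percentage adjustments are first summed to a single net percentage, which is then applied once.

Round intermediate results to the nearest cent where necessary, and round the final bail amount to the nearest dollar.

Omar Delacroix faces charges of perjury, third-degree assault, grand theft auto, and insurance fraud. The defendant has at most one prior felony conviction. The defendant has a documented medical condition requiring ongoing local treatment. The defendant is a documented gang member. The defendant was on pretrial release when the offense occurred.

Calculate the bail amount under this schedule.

Base amounts from the schedule: perjury $30100; third-degree assault $16250; grand theft auto $45500; insurance fraud $11100.
Stacking rule: use the highest base only. Highest is grand theft auto at $45500. Combined base = $45500.
Net percentage adjustment: +25% +35% −30% = +30%. $45500 × 1.3 = $59150.

$59150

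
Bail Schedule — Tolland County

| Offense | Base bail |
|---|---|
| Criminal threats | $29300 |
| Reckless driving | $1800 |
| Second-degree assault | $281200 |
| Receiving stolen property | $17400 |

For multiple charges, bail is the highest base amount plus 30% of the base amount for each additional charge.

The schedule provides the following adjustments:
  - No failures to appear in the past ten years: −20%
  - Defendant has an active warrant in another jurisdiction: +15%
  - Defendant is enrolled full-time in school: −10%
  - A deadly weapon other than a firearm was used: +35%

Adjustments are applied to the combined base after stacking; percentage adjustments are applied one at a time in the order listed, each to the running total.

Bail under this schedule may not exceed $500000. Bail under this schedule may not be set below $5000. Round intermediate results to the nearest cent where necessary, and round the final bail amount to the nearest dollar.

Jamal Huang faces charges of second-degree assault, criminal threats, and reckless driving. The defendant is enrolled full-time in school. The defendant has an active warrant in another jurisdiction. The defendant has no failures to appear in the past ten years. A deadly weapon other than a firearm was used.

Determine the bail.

Base amounts from the schedule: second-degree assault $281200; criminal threats $29300; reckless driving $1800.
Stacking rule: highest base plus 30% of each additional charge. Highest is second-degree assault at $281200. Additional: $29300 × 30% = $8790; $1800 × 30% = $540. Combined base = $281200 + $9330 = $290530.
No failures to appear in the past ten years (−20%): $290530 × 0.8 = $232424.
Defendant has an active warrant in another jurisdiction (+15%): $232424 × 1.15 = $267287.60.
Defendant is enrolled full-time in school (−10%): $267287.60 × 0.9 = $240558.84.
A deadly weapon other than a firearm was used (+35%): $240558.84 × 1.35 = $324754.43.
$324754.43 is within the $500000 maximum.
$324754.43 is at or above the $5000 minimum.
Rounded to the nearest dollar: $324754.

$324754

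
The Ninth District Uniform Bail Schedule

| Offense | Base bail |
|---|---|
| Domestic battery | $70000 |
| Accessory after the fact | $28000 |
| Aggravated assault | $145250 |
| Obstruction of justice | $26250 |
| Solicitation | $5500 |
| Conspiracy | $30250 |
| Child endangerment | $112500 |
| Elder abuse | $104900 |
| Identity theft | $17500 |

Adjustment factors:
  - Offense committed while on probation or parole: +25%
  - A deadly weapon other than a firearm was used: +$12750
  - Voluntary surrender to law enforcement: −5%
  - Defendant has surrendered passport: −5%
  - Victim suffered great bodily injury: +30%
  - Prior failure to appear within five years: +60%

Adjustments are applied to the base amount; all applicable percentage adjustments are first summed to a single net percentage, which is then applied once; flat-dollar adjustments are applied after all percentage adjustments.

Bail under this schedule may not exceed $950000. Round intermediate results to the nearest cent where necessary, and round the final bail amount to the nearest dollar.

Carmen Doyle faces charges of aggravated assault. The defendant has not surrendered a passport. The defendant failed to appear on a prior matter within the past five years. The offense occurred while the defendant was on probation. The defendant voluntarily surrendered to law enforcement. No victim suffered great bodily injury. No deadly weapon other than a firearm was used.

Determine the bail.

Base amounts from the schedule: aggravated assault $145250.
Single charge. Combined base = $145250.
Net percentage adjustment: +25% −5% +60% = +80%. $145250 × 1.8 = $261450.
$261450 is within the $950000 maximum.

$261450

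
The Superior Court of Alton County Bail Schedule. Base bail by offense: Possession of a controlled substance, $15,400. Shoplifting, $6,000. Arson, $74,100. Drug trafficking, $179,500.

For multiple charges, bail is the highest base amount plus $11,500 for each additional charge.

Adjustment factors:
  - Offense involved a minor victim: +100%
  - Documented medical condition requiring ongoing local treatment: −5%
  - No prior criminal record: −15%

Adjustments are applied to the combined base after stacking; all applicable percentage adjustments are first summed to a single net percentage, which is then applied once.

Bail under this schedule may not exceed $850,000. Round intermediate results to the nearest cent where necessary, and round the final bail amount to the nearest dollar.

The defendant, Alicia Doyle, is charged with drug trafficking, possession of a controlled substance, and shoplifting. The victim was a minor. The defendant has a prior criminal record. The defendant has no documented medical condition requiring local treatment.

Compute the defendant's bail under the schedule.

$405,000

Base amounts from the schedule: drug trafficking $179,500; possession of a controlled substance $15,400; shoplifting $6,000.
Stacking rule: highest base plus $11,500 per additional charge. Highest is drug trafficking at $179,500; 2 additional charges → +$23,000. Combined base = $202,500.
Offense involved a minor victim (+100%): $202,500 × 2 = $405,000.
$405,000 is within the $850,000 maximum.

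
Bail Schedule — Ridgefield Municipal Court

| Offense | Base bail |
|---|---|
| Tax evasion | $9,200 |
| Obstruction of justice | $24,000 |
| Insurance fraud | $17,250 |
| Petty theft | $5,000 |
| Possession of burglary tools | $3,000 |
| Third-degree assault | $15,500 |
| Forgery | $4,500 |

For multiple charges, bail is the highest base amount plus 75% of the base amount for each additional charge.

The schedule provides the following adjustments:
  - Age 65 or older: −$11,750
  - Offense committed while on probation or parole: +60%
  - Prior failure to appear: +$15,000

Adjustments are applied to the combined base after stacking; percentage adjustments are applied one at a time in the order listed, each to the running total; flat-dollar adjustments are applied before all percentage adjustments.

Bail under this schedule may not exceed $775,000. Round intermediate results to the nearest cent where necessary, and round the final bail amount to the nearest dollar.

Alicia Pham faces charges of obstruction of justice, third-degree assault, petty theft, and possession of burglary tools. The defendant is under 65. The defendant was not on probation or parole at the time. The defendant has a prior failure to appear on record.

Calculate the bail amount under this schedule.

$56,625

Base amounts from the schedule: obstruction of justice $24,000; third-degree assault $15,500; petty theft $5,000; possession of burglary tools $3,000.
Stacking rule: highest base plus 75% of each additional charge. Highest is obstruction of justice at $24,000. Additional: $15,500 × 75% = $11,625; $5,000 × 75% = $3,750; $3,000 × 75% = $2,250. Combined base = $24,000 + $17,625 = $41,625.
Prior failure to appear (+$15,000 flat): $41,625 + $15,000 = $56,625.
$56,625 is within the $775,000 maximum.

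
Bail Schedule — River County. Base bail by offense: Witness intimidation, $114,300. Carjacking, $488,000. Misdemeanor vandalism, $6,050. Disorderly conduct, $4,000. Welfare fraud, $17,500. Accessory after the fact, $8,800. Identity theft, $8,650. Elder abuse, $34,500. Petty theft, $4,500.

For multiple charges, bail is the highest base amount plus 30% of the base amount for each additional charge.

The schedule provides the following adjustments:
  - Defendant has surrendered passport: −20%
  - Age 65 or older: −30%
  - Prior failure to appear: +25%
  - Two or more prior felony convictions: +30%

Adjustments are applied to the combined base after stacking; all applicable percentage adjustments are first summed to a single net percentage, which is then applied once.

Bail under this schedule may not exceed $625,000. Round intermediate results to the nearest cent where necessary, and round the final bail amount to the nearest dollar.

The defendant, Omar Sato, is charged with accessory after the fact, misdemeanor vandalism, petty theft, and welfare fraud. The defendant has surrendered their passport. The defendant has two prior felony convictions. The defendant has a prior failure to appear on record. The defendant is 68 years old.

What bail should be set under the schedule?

$24,470

Base amounts from the schedule: accessory after the fact $8,800; misdemeanor vandalism $6,050; petty theft $4,500; welfare fraud $17,500.
Stacking rule: highest base plus 30% of each additional charge. Highest is welfare fraud at $17,500. Additional: $8,800 × 30% = $2,640; $6,050 × 30% = $1,815; $4,500 × 30% = $1,350. Combined base = $17,500 + $5,805 = $23,305.
Net percentage adjustment: −20% −30% +25% +30% = +5%. $23,305 × 1.05 = $24,470.25.
$24,470.25 is within the $625,000 maximum.
Rounded to the nearest dollar: $24,470.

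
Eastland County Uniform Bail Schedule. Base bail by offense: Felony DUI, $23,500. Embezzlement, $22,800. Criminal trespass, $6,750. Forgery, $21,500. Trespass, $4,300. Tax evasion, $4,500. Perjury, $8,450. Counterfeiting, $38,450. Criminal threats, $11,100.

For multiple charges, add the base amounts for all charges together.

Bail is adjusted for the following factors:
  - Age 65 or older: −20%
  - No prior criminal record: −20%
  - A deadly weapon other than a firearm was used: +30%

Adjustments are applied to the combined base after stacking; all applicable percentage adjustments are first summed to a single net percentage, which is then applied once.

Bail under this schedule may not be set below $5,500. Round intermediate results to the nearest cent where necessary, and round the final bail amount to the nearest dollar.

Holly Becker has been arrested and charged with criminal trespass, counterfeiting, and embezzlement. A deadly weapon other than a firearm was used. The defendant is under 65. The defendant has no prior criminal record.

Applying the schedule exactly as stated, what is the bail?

Base amounts from the schedule: criminal trespass $6,750; counterfeiting $38,450; embezzlement $22,800.
Stacking rule: sum of all bases. $6,750 + $38,450 + $22,800 = $68,000.
Net percentage adjustment: −20% +30% = +10%. $68,000 × 1.1 = $74,800.
$74,800 is at or above the $5,500 minimum.

$74,800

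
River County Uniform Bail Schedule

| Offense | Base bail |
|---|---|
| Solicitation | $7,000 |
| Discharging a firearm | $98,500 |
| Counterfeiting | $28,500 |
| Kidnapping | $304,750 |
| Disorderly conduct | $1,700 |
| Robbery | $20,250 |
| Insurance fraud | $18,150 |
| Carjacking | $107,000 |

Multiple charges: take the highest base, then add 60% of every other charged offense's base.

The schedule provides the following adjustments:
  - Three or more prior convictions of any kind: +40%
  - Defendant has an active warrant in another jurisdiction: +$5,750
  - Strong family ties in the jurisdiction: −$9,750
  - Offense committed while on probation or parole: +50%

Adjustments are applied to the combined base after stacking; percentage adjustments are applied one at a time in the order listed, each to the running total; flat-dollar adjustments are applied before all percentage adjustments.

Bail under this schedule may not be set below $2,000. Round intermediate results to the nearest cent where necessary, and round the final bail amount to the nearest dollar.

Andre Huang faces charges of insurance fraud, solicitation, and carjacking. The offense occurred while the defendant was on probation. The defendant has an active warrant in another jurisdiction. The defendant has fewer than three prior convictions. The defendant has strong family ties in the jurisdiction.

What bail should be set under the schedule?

Base amounts from the schedule: insurance fraud $18,150; solicitation $7,000; carjacking $107,000.
Stacking rule: highest base plus 60% of each additional charge. Highest is carjacking at $107,000. Additional: $18,150 × 60% = $10,890; $7,000 × 60% = $4,200. Combined base = $107,000 + $15,090 = $122,090.
Defendant has an active warrant in another jurisdiction (+$5,750 flat): $122,090 + $5,750 = $127,840.
Strong family ties in the jurisdiction (−$9,750 flat): $127,840 − $9,750 = $118,090.
Offense committed while on probation or parole (+50%): $118,090 × 1.5 = $177,135.
$177,135 is at or above the $2,000 minimum.

$177,135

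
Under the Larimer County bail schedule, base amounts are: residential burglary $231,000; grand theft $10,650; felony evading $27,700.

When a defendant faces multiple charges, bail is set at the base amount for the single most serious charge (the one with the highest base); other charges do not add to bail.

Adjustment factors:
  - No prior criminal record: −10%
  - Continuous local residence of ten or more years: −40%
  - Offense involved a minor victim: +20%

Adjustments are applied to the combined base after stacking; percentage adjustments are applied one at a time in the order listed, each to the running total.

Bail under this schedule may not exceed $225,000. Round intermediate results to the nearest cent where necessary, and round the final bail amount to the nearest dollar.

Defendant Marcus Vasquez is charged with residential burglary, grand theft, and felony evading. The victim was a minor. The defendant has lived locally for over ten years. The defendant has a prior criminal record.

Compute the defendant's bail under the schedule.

$166,320

Base amounts from the schedule: residential burglary $231,000; grand theft $10,650; felony evading $27,700.
Stacking rule: use the highest base only. Highest is residential burglary at $231,000. Combined base = $231,000.
Continuous local residence of ten or more years (−40%): $231,000 × 0.6 = $138,600.
Offense involved a minor victim (+20%): $138,600 × 1.2 = $166,320.
$166,320 is within the $225,000 maximum.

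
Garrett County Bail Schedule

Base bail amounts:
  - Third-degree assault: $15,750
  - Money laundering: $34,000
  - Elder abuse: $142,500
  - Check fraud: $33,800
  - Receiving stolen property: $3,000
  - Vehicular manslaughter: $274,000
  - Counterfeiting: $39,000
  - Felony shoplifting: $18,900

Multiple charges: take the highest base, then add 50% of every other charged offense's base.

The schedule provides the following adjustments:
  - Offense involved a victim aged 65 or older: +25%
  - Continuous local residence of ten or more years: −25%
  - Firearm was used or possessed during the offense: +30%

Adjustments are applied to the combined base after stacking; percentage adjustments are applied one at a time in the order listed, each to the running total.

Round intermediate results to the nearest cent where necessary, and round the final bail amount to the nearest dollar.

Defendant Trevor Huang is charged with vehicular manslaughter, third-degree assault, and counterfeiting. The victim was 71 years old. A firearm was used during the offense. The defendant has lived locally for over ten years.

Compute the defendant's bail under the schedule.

$367,301

Base amounts from the schedule: vehicular manslaughter $274,000; third-degree assault $15,750; counterfeiting $39,000.
Stacking rule: highest base plus 50% of each additional charge. Highest is vehicular manslaughter at $274,000. Additional: $15,750 × 50% = $7,875; $39,000 × 50% = $19,500. Combined base = $274,000 + $27,375 = $301,375.
Offense involved a victim aged 65 or older (+25%): $301,375 × 1.25 = $376,718.75.
Continuous local residence of ten or more years (−25%): $376,718.75 × 0.75 = $282,539.06.
Firearm was used or possessed during the offense (+30%): $282,539.06 × 1.3 = $367,300.78.
Rounded to the nearest dollar: $367,301.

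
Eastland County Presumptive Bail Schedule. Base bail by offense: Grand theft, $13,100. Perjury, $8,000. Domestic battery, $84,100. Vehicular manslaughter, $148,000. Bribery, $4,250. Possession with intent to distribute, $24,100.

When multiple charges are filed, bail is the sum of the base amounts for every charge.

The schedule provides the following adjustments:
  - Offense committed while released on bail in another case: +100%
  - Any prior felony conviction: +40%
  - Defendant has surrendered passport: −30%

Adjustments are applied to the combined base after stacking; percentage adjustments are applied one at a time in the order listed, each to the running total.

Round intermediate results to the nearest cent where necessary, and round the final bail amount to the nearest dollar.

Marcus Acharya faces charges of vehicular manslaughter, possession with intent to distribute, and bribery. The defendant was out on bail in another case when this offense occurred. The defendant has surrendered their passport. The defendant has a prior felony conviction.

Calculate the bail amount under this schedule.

Base amounts from the schedule: vehicular manslaughter $148,000; possession with intent to distribute $24,100; bribery $4,250.
Stacking rule: sum of all bases. $148,000 + $24,100 + $4,250 = $176,350.
Offense committed while released on bail in another case (+100%): $176,350 × 2 = $352,700.
Any prior felony conviction (+40%): $352,700 × 1.4 = $493,780.
Defendant has surrendered passport (−30%): $493,780 × 0.7 = $345,646.

$345,646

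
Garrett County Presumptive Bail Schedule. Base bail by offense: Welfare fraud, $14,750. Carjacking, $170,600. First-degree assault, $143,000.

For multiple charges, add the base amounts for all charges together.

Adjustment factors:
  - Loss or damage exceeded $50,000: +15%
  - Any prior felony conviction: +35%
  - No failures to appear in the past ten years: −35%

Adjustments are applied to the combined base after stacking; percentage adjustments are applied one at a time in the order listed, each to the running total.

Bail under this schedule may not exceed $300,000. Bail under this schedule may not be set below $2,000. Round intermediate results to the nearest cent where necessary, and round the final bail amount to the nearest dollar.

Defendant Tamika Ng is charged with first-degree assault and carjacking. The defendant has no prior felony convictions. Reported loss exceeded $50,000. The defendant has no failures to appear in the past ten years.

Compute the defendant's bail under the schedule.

Base amounts from the schedule: first-degree assault $143,000; carjacking $170,600.
Stacking rule: sum of all bases. $143,000 + $170,600 = $313,600.
Loss or damage exceeded $50,000 (+15%): $313,600 × 1.15 = $360,640.
No failures to appear in the past ten years (−35%): $360,640 × 0.65 = $234,416.
$234,416 is within the $300,000 maximum.
$234,416 is at or above the $2,000 minimum.

$234,416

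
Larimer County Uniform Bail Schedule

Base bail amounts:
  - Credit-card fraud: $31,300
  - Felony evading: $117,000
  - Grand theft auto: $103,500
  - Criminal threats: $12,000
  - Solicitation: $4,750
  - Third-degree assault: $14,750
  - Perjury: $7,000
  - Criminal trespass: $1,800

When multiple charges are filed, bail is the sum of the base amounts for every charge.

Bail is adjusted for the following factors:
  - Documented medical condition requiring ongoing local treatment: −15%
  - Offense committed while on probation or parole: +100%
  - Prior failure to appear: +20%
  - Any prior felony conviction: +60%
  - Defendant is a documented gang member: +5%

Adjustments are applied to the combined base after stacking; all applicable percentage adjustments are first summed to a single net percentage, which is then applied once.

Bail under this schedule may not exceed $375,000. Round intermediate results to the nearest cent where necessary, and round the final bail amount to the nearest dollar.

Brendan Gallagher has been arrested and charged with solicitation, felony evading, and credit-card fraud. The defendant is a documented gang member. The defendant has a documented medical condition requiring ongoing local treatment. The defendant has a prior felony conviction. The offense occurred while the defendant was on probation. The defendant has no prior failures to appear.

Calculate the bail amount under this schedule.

$375,000

Base amounts from the schedule: solicitation $4,750; felony evading $117,000; credit-card fraud $31,300.
Stacking rule: sum of all bases. $4,750 + $117,000 + $31,300 = $153,050.
Net percentage adjustment: −15% +100% +60% +5% = +150%. $153,050 × 2.5 = $382,625.
Result $382,625 exceeds the maximum of $375,000; bail is capped at $375,000.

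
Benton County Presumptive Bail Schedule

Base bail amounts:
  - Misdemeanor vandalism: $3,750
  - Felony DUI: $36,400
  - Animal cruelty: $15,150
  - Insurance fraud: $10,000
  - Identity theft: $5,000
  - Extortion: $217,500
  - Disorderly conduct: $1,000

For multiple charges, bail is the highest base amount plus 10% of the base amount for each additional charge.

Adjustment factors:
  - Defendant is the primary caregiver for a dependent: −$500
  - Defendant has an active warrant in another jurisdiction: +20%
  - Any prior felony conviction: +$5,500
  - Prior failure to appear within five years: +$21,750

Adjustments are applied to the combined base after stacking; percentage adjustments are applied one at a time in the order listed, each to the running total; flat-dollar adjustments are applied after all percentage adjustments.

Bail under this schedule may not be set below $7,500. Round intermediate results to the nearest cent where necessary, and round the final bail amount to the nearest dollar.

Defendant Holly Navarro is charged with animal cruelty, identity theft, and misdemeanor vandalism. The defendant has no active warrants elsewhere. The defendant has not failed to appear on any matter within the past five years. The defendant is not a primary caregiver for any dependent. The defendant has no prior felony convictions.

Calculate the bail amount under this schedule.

Base amounts from the schedule: animal cruelty $15,150; identity theft $5,000; misdemeanor vandalism $3,750.
Stacking rule: highest base plus 10% of each additional charge. Highest is animal cruelty at $15,150. Additional: $5,000 × 10% = $500; $3,750 × 10% = $375. Combined base = $15,150 + $875 = $16,025.
No adjustment factors apply to this defendant.
$16,025 is at or above the $7,500 minimum.

$16,025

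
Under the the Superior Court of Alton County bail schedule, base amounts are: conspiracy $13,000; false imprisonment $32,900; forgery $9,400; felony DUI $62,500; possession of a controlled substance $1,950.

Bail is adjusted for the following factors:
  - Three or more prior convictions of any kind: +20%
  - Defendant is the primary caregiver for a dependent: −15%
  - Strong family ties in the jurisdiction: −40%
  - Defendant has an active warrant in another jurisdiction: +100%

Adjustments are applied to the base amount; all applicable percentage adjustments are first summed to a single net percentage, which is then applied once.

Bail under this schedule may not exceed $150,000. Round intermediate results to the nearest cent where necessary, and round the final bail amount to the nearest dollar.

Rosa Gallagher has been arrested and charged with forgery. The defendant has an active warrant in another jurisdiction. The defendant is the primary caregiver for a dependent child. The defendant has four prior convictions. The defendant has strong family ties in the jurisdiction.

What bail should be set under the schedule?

$15,510

Base amounts from the schedule: forgery $9,400.
Single charge. Combined base = $9,400.
Net percentage adjustment: +20% −15% −40% +100% = +65%. $9,400 × 1.65 = $15,510.
$15,510 is within the $150,000 maximum.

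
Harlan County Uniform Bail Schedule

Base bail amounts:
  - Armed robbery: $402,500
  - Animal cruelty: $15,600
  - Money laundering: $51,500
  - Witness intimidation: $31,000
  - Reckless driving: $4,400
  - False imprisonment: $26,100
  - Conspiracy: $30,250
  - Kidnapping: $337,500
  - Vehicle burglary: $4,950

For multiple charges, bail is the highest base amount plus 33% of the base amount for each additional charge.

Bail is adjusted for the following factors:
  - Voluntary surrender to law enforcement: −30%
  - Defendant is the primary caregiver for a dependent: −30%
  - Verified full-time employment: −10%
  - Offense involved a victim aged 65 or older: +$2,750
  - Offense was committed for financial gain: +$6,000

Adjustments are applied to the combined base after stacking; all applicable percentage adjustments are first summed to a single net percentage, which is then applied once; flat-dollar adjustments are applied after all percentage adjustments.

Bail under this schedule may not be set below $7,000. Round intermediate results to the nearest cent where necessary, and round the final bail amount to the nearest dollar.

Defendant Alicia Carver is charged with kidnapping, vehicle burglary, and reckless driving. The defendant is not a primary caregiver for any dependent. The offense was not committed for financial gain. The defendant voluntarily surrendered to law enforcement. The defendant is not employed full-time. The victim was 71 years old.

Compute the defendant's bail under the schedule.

$241,160

Base amounts from the schedule: kidnapping $337,500; vehicle burglary $4,950; reckless driving $4,400.
Stacking rule: highest base plus 33% of each additional charge. Highest is kidnapping at $337,500. Additional: $4,950 × 33% = $1,633.50; $4,400 × 33% = $1,452. Combined base = $337,500 + $3,085.50 = $340,585.50.
Voluntary surrender to law enforcement (−30%): $340,585.50 × 0.7 = $238,409.85.
Offense involved a victim aged 65 or older (+$2,750 flat): $238,409.85 + $2,750 = $241,159.85.
$241,159.85 is at or above the $7,000 minimum.
Rounded to the nearest dollar: $241,160.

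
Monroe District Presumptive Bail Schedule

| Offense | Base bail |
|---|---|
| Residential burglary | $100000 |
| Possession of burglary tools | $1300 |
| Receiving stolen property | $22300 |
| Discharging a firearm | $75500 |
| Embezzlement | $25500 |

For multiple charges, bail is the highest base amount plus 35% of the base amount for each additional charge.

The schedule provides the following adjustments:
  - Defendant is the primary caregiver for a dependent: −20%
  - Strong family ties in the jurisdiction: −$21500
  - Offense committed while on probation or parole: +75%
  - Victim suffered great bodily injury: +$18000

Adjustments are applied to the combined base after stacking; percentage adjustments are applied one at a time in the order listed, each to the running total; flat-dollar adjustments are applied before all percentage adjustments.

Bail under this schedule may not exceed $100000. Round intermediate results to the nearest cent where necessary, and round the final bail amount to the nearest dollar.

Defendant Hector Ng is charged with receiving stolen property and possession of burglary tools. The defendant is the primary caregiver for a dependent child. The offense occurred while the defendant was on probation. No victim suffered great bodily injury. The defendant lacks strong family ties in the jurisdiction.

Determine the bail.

$31857

Base amounts from the schedule: receiving stolen property $22300; possession of burglary tools $1300.
Stacking rule: highest base plus 35% of each additional charge. Highest is receiving stolen property at $22300. Additional: $1300 × 35% = $455. Combined base = $22300 + $455 = $22755.
Defendant is the primary caregiver for a dependent (−20%): $22755 × 0.8 = $18204.
Offense committed while on probation or parole (+75%): $18204 × 1.75 = $31857.
$31857 is within the $100000 maximum.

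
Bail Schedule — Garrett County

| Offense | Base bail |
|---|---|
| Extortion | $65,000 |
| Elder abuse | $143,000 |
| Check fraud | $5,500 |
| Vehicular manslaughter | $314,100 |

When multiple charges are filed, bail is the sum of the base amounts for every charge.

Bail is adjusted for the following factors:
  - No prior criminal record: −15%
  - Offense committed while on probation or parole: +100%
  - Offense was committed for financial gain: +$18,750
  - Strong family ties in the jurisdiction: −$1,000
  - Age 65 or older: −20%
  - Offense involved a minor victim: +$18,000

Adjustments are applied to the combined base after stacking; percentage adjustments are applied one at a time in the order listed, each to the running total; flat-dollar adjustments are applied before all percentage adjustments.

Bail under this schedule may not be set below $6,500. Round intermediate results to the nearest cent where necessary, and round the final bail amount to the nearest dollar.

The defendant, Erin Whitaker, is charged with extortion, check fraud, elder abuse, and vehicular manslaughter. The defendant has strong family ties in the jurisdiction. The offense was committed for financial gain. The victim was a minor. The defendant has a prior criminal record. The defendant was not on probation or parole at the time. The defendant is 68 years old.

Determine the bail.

$450,680

Base amounts from the schedule: extortion $65,000; check fraud $5,500; elder abuse $143,000; vehicular manslaughter $314,100.
Stacking rule: sum of all bases. $65,000 + $5,500 + $143,000 + $314,100 = $527,600.
Offense was committed for financial gain (+$18,750 flat): $527,600 + $18,750 = $546,350.
Strong family ties in the jurisdiction (−$1,000 flat): $546,350 − $1,000 = $545,350.
Offense involved a minor victim (+$18,000 flat): $545,350 + $18,000 = $563,350.
Age 65 or older (−20%): $563,350 × 0.8 = $450,680.
$450,680 is at or above the $6,500 minimum.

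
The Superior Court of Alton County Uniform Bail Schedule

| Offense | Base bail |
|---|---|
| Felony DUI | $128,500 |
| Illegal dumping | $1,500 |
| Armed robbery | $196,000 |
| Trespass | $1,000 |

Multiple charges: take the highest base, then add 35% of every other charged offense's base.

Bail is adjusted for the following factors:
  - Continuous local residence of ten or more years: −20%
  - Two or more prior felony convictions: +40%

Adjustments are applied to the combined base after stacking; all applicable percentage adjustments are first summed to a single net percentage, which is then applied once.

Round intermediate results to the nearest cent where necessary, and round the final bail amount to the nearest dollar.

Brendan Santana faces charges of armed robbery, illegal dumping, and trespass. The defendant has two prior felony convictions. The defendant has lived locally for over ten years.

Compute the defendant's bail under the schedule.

Base amounts from the schedule: armed robbery $196,000; illegal dumping $1,500; trespass $1,000.
Stacking rule: highest base plus 35% of each additional charge. Highest is armed robbery at $196,000. Additional: $1,500 × 35% = $525; $1,000 × 35% = $350. Combined base = $196,000 + $875 = $196,875.
Net percentage adjustment: −20% +40% = +20%. $196,875 × 1.2 = $236,250.

$236,250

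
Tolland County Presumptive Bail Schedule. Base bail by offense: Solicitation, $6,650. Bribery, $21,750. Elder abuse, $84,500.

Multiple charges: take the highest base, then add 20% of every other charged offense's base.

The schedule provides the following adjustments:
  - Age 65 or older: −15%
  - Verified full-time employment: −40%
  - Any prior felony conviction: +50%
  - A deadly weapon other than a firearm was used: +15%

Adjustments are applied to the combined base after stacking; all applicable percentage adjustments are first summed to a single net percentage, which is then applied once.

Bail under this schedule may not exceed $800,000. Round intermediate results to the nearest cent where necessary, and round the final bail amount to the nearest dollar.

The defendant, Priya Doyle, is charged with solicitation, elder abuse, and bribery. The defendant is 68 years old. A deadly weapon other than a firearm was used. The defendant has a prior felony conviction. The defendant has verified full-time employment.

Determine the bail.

$99,198

Base amounts from the schedule: solicitation $6,650; elder abuse $84,500; bribery $21,750.
Stacking rule: highest base plus 20% of each additional charge. Highest is elder abuse at $84,500. Additional: $6,650 × 20% = $1,330; $21,750 × 20% = $4,350. Combined base = $84,500 + $5,680 = $90,180.
Net percentage adjustment: −15% −40% +50% +15% = +10%. $90,180 × 1.1 = $99,198.
$99,198 is within the $800,000 maximum.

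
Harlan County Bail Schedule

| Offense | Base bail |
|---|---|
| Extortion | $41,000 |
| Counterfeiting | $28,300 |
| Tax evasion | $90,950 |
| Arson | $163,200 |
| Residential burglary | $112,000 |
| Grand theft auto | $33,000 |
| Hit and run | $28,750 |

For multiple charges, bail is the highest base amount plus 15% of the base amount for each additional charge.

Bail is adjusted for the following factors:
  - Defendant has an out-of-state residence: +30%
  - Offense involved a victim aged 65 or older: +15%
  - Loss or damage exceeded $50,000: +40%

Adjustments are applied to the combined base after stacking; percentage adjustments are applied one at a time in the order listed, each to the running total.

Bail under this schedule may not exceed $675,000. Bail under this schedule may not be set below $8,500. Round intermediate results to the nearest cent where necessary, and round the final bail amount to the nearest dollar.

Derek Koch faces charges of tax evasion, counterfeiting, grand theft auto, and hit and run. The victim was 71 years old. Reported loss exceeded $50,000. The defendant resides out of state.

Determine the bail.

Base amounts from the schedule: tax evasion $90,950; counterfeiting $28,300; grand theft auto $33,000; hit and run $28,750.
Stacking rule: highest base plus 15% of each additional charge. Highest is tax evasion at $90,950. Additional: $28,300 × 15% = $4,245; $33,000 × 15% = $4,950; $28,750 × 15% = $4,312.50. Combined base = $90,950 + $13,507.50 = $104,457.50.
Defendant has an out-of-state residence (+30%): $104,457.50 × 1.3 = $135,794.75.
Offense involved a victim aged 65 or older (+15%): $135,794.75 × 1.15 = $156,163.96.
Loss or damage exceeded $50,000 (+40%): $156,163.96 × 1.4 = $218,629.54.
$218,629.54 is within the $675,000 maximum.
$218,629.54 is at or above the $8,500 minimum.
Rounded to the nearest dollar: $218,630.

$218,630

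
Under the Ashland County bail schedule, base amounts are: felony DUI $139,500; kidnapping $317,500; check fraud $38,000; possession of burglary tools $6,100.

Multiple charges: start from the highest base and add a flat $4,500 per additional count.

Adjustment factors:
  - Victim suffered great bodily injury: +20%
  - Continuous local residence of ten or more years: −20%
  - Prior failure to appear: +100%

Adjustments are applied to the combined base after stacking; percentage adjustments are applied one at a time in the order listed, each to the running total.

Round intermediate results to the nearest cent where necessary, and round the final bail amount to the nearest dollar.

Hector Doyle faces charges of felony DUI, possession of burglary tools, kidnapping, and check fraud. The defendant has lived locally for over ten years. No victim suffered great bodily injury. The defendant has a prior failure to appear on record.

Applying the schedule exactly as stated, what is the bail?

$529,600

Base amounts from the schedule: felony DUI $139,500; possession of burglary tools $6,100; kidnapping $317,500; check fraud $38,000.
Stacking rule: highest base plus $4,500 per additional charge. Highest is kidnapping at $317,500; 3 additional charges → +$13,500. Combined base = $331,000.
Continuous local residence of ten or more years (−20%): $331,000 × 0.8 = $264,800.
Prior failure to appear (+100%): $264,800 × 2 = $529,600.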